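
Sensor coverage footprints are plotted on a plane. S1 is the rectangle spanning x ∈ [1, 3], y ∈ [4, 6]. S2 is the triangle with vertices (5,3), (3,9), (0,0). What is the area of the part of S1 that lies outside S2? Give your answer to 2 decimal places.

1.33

|S1| = 4, |S1∩S2| = 2.6667.
|S1 ∖ S2| = |S1| − |S1∩S2| = 4 − 2.6667 = 1.33.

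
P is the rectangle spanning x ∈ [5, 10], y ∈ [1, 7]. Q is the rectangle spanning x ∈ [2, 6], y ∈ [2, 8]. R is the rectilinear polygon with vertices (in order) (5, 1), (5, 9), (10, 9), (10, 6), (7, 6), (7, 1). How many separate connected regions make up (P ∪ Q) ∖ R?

2

(P ∪ Q) ∖ R splits into 2 disjoint pieces (area 15, area 18).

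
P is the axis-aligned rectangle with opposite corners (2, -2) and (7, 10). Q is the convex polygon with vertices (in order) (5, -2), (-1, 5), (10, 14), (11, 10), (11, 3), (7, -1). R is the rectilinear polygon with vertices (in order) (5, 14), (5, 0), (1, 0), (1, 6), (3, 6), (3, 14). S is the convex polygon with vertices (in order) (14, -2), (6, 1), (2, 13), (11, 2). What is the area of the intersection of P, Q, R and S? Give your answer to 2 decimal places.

4.49

The intersection is the polygon with vertices (4.718,9.678), (5,9.333), (5,4), (3.452,8.643).
By the shoelace formula its area is 4.49.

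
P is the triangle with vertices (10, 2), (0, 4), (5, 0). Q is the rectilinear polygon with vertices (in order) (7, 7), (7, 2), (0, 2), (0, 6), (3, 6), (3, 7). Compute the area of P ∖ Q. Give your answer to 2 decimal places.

8.40

|P| = 15, |P∩Q| = 6.6.
|P ∖ Q| = |P| − |P∩Q| = 15 − 6.6 = 8.40.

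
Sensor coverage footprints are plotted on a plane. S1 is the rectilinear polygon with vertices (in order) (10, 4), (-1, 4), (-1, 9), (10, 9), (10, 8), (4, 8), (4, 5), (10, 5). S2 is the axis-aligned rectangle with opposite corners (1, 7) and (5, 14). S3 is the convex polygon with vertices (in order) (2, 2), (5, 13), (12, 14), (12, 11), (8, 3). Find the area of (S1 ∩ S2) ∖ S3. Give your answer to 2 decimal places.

5.27

|S1 ∩ S2| = 7.
|(S1 ∩ S2) ∩ S3| = 1.7273.
|(S1 ∩ S2) ∖ S3| = 7 − 1.7273 = 5.27.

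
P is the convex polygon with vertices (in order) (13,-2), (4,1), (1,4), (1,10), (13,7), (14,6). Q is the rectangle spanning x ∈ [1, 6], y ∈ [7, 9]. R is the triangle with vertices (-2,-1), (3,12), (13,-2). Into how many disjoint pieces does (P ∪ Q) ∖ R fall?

2

(P ∪ Q) ∖ R splits into 2 disjoint pieces (area 1.7965, area 39.8393).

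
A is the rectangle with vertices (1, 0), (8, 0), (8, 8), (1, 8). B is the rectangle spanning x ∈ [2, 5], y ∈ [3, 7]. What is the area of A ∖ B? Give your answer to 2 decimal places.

44.00

|A∩B|: x∈[2,5], y∈[3,7] → 3·4 = 12.
|A| = 56.
|A ∖ B| = |A| − |A∩B| = 56 − 12 = 44.00.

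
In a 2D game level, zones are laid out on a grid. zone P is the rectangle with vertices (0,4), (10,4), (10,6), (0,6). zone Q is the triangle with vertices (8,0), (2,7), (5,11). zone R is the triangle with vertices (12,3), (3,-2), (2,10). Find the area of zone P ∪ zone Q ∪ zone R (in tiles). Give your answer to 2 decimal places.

By inclusion–exclusion:
Individual areas: |zone P| = 20, |zone Q| = 22.5, |zone R| = 56.5.
|zone P∩zone Q| = 5.8442.
|zone P∩zone R| = 13.3381.
|zone Q∩zone R| = 18.3353.
|zone P∩zone Q∩zone R| = 5.8442.
|zone P ∪ zone Q ∪ zone R| = 99 − 37.5176 + 5.8442 = 67.33.

67.33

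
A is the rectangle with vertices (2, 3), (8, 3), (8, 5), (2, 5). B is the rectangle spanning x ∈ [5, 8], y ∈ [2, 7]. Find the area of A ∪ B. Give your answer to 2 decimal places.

21.00

By inclusion–exclusion:
Individual areas: |A| = 12, |B| = 15.
|A∩B|: x∈[5,8], y∈[3,5] → 3·2 = 6.
|A ∪ B| = 27 − 6 = 21.00.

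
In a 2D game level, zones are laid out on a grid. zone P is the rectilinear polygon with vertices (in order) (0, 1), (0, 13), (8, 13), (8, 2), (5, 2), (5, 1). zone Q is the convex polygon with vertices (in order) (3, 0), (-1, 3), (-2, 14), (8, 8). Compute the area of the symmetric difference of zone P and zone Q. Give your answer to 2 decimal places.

|zone P| = 93, |zone Q| = 75.5, |zone P∩zone Q| = 58.8458.
|zone P △ zone Q| = |zone P| + |zone Q| − 2·|zone P∩zone Q| = 93 + 75.5 − 117.6917 = 50.81.

50.81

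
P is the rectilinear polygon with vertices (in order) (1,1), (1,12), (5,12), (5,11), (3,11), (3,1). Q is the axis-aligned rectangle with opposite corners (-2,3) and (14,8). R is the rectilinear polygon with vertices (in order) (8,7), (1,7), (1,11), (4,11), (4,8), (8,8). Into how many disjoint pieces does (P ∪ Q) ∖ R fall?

2

(P ∪ Q) ∖ R splits into 2 disjoint pieces (area 77, area 4).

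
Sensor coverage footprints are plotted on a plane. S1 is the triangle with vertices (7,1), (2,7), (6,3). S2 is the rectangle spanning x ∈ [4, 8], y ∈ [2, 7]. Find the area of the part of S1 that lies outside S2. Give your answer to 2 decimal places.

0.57

|S1| = 2, |S1∩S2| = 1.4333.
|S1 ∖ S2| = |S1| − |S1∩S2| = 2 − 1.4333 = 0.57.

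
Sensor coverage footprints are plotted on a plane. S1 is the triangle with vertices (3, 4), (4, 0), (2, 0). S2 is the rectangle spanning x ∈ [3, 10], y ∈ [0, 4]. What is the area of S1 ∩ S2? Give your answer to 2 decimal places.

2.00

The intersection is the polygon with vertices (4,0), (3,0), (3,4).
By the shoelace formula its area is 2.00.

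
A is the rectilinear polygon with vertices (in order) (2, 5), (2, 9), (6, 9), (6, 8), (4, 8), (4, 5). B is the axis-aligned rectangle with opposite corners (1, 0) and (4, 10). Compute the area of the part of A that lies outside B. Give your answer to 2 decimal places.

|A| = 10, |A∩B| = 8.
|A ∖ B| = |A| − |A∩B| = 10 − 8 = 2.00.

2.00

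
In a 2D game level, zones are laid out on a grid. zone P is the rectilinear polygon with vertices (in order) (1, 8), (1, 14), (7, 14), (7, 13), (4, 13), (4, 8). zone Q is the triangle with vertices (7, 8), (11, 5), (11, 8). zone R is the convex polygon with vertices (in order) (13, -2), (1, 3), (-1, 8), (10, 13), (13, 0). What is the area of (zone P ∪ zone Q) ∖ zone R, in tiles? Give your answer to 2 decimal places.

16.23

|zone P ∪ zone Q| = 27.
|(zone P ∪ zone Q) ∩ zone R| = 10.7727.
|(zone P ∪ zone Q) ∖ zone R| = 27 − 10.7727 = 16.23.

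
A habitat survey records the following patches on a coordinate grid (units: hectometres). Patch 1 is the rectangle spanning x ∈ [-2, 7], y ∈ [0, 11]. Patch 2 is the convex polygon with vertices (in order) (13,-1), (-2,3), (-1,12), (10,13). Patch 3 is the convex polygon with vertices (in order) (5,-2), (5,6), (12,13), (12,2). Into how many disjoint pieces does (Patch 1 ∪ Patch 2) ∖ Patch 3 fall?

(Patch 1 ∪ Patch 2) ∖ Patch 3 splits into 2 disjoint pieces (area 106.4085, area 6.6572).

2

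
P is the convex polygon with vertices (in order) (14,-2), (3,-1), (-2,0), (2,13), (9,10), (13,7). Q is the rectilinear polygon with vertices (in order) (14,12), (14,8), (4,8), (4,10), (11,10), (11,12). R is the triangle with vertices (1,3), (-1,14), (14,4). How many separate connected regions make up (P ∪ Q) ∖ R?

(P ∪ Q) ∖ R splits into 2 disjoint pieces (area 74.5384, area 36.621).

2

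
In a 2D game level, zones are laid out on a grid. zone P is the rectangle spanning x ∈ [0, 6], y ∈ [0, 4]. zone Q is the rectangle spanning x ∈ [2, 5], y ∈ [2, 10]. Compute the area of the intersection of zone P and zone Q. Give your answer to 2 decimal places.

6.00

|zone P∩zone Q|: x∈[2,5], y∈[2,4] → 3·2 = 6.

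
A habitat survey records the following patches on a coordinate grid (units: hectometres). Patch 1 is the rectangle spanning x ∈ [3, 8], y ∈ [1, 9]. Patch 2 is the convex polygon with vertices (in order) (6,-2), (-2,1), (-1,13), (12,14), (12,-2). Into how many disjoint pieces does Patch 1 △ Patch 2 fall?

1

Patch 1 △ Patch 2 is a single connected region.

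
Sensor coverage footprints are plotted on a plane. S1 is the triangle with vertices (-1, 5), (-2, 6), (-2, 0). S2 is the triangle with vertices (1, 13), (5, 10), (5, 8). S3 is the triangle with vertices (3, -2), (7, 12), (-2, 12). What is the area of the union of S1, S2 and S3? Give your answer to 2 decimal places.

By inclusion–exclusion:
Individual areas: |S1| = 3, |S2| = 4, |S3| = 63.
|S1∩S2| = 0.
|S1∩S3| = 0.
|S2∩S3| = 3.7333.
|S1∩S2∩S3| = 0.
|S1 ∪ S2 ∪ S3| = 70 − 3.7333 + 0 = 66.27.

66.27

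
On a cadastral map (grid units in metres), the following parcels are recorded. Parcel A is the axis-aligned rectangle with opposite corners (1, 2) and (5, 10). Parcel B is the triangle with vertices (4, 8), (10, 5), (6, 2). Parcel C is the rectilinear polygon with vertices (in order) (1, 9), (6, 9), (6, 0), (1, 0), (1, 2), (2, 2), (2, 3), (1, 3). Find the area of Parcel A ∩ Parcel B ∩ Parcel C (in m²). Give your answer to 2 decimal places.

The intersection is the polygon with vertices (4,8), (5,7.5), (5,5).
By the shoelace formula its area is 1.25.

1.25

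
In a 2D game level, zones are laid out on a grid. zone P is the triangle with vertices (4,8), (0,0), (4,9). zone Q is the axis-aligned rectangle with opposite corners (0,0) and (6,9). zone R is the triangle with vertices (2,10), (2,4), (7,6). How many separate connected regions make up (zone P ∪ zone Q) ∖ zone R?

(zone P ∪ zone Q) ∖ zone R splits into 2 disjoint pieces (area 3.025, area 37.2).

2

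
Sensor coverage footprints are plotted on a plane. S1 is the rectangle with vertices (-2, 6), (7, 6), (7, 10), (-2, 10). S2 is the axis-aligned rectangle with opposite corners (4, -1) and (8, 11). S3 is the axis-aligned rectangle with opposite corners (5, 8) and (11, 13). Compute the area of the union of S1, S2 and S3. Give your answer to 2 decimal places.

93.00

By inclusion–exclusion:
Individual areas: |S1| = 36, |S2| = 48, |S3| = 30.
|S1∩S2|: x∈[4,7], y∈[6,10] → 3·4 = 12.
|S1∩S3|: x∈[5,7], y∈[8,10] → 2·2 = 4.
|S2∩S3|: x∈[5,8], y∈[8,11] → 3·3 = 9.
|S1∩S2∩S3| = 4.
|S1 ∪ S2 ∪ S3| = 114 − 25 + 4 = 93.00.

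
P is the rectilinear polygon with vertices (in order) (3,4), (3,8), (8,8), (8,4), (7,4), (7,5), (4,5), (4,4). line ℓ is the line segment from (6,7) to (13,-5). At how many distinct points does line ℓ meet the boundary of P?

The segment meets the boundary at (7.75,4).

1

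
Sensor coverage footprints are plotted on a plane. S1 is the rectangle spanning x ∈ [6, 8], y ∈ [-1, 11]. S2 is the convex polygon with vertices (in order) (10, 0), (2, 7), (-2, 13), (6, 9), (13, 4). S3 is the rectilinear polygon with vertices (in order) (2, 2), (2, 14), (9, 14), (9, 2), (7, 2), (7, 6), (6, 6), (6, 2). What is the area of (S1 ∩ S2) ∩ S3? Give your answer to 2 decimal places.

|S1 ∩ S2| = 11.3214.
|(S1 ∩ S2) ∩ S3| = 8.35.

8.35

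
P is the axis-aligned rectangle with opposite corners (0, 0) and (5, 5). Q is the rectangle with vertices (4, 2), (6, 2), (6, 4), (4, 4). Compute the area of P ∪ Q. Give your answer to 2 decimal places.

By inclusion–exclusion:
Individual areas: |P| = 25, |Q| = 4.
|P∩Q|: x∈[4,5], y∈[2,4] → 1·2 = 2.
|P ∪ Q| = 29 − 2 = 27.00.

27.00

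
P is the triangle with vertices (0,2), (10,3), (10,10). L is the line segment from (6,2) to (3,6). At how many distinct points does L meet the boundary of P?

2

The segment meets the boundary at (3.75,5), (5.581,2.558).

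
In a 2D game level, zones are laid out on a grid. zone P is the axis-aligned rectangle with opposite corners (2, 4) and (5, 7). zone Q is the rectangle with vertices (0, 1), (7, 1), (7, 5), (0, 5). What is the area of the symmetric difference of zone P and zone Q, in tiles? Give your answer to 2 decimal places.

31.00

|zone P∩zone Q|: x∈[2,5], y∈[4,5] → 3·1 = 3.
|zone P △ zone Q| = |zone P| + |zone Q| − 2·|zone P∩zone Q| = 9 + 28 − 6 = 31.00.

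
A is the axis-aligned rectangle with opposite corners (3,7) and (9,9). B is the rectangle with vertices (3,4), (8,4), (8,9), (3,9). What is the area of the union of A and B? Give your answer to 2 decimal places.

By inclusion–exclusion:
Individual areas: |A| = 12, |B| = 25.
|A∩B|: x∈[3,8], y∈[7,9] → 5·2 = 10.
|A ∪ B| = 37 − 10 = 27.00.

27.00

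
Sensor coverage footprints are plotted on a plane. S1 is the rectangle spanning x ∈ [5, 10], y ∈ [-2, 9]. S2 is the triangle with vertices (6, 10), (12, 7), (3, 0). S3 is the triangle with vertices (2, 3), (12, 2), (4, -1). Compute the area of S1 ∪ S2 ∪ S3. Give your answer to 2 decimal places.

69.40

By inclusion–exclusion:
Individual areas: |S1| = 55, |S2| = 34.5, |S3| = 19.
|S1∩S2| = 25.6833.
|S1∩S3| = 10.6875.
|S2∩S3| = 3.4795.
|S1∩S2∩S3| = 0.7461.
|S1 ∪ S2 ∪ S3| = 108.5 − 39.8503 + 0.7461 = 69.40.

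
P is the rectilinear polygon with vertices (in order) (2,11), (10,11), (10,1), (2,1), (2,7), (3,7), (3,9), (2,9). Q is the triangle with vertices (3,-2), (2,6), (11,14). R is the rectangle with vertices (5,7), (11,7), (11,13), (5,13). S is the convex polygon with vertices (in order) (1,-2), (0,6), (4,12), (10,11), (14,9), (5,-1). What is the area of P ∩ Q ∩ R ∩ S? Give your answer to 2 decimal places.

10.94

The intersection is the polygon with vertices (5,7), (5,8.667), (7.625,11), (9.5,11), (7.5,7).
By the shoelace formula its area is 10.94.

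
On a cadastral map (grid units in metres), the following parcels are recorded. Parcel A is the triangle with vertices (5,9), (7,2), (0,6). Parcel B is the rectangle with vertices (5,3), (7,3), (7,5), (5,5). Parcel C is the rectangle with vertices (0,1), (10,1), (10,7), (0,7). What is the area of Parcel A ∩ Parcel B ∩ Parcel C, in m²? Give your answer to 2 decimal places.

2.84

The intersection is the polygon with vertices (5.25,3), (5,3.143), (5,5), (6.143,5), (6.714,3).
By the shoelace formula its area is 2.84.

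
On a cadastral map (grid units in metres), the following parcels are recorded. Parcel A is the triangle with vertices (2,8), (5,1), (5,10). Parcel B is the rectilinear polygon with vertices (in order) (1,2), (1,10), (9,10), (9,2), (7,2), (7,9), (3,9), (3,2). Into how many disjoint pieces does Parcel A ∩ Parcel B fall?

2

Parcel A ∩ Parcel B splits into 2 disjoint pieces (area 1.5, area 0.75).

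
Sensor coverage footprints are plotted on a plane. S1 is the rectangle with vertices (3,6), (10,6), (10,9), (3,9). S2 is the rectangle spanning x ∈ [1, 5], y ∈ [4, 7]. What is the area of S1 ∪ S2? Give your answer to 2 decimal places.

31.00

By inclusion–exclusion:
Individual areas: |S1| = 21, |S2| = 12.
|S1∩S2|: x∈[3,5], y∈[6,7] → 2·1 = 2.
|S1 ∪ S2| = 33 − 2 = 31.00.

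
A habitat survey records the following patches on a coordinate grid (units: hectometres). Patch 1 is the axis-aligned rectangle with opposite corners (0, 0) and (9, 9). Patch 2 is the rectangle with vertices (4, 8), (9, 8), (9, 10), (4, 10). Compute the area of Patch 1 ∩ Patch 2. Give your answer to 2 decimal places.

5.00

|Patch 1∩Patch 2|: x∈[4,9], y∈[8,9] → 5·1 = 5.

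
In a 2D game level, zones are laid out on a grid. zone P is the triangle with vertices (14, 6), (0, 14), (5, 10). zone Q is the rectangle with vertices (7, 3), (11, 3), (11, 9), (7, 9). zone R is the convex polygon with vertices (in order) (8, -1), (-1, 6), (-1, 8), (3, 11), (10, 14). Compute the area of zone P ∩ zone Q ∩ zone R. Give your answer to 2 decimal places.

0.82

The intersection is the polygon with vertices (7.25,9), (8.75,9), (9.292,8.69), (9.217,8.126).
By the shoelace formula its area is 0.82.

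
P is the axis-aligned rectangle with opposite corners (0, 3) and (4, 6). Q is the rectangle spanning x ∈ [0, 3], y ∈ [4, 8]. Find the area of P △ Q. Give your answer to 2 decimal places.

12.00

|P∩Q|: x∈[0,3], y∈[4,6] → 3·2 = 6.
|P △ Q| = |P| + |Q| − 2·|P∩Q| = 12 + 12 − 12 = 12.00.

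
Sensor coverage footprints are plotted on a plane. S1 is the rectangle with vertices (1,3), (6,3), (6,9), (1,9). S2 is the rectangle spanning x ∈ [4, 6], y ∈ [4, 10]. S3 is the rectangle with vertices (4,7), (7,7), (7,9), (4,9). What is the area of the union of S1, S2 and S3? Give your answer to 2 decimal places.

34.00

By inclusion–exclusion:
Individual areas: |S1| = 30, |S2| = 12, |S3| = 6.
|S1∩S2|: x∈[4,6], y∈[4,9] → 2·5 = 10.
|S1∩S3|: x∈[4,6], y∈[7,9] → 2·2 = 4.
|S2∩S3|: x∈[4,6], y∈[7,9] → 2·2 = 4.
|S1∩S2∩S3| = 4.
|S1 ∪ S2 ∪ S3| = 48 − 18 + 4 = 34.00.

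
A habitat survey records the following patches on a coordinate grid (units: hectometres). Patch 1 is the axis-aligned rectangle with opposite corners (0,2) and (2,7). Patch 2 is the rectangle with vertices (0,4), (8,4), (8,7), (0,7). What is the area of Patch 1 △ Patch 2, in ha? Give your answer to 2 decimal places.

|Patch 1∩Patch 2|: x∈[0,2], y∈[4,7] → 2·3 = 6.
|Patch 1 △ Patch 2| = |Patch 1| + |Patch 2| − 2·|Patch 1∩Patch 2| = 10 + 24 − 12 = 22.00.

22.00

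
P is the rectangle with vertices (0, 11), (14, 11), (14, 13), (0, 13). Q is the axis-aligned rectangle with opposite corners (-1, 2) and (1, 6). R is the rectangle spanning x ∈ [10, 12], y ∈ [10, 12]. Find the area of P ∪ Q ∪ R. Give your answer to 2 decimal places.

By inclusion–exclusion:
Individual areas: |P| = 28, |Q| = 8, |R| = 4.
|P∩Q| = 0 (no overlap).
|P∩R|: x∈[10,12], y∈[11,12] → 2·1 = 2.
|Q∩R| = 0 (no overlap).
|P∩Q∩R| = 0.
|P ∪ Q ∪ R| = 40 − 2 + 0 = 38.00.

38.00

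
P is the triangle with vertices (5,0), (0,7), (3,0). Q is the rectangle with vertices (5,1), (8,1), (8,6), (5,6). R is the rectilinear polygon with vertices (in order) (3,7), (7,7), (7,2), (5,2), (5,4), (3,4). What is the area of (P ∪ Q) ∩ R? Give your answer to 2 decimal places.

8.00

The region (P ∪ Q) ∩ R is the polygon with vertices (5,4), (5,6), (7,6), (7,2), (5,2).
By the shoelace formula its area is 8.00.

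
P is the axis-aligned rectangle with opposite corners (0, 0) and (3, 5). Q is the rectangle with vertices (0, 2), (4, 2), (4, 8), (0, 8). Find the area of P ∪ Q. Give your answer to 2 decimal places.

30.00

By inclusion–exclusion:
Individual areas: |P| = 15, |Q| = 24.
|P∩Q|: x∈[0,3], y∈[2,5] → 3·3 = 9.
|P ∪ Q| = 39 − 9 = 30.00.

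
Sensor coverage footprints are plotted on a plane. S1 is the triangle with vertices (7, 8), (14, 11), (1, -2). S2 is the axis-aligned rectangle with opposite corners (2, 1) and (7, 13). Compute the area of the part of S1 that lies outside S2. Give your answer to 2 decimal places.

15.80

|S1| = 26, |S1∩S2| = 10.2.
|S1 ∖ S2| = |S1| − |S1∩S2| = 26 − 10.2 = 15.80.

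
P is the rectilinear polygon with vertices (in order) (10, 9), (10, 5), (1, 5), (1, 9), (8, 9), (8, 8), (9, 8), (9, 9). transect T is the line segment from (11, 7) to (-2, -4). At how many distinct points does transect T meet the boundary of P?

The segment meets the boundary at (8.636,5), (10,6.154).

2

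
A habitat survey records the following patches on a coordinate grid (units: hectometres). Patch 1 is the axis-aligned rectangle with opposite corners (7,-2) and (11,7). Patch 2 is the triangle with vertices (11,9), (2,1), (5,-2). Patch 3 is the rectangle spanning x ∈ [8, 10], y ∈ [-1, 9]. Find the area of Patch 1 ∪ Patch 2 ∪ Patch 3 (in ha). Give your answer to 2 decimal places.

By inclusion–exclusion:
Individual areas: |Patch 1| = 36, |Patch 2| = 25.5, |Patch 3| = 20.
|Patch 1∩Patch 2| = 6.3965.
|Patch 1∩Patch 3|: x∈[8,10], y∈[-1,7] → 2·8 = 16.
|Patch 2∩Patch 3| = 3.7778.
|Patch 1∩Patch 2∩Patch 3| = 3.0909.
|Patch 1 ∪ Patch 2 ∪ Patch 3| = 81.5 − 26.1742 + 3.0909 = 58.42.

58.42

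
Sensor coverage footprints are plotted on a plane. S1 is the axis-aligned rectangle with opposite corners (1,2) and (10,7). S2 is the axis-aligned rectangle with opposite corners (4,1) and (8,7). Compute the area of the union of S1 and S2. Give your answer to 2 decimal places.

By inclusion–exclusion:
Individual areas: |S1| = 45, |S2| = 24.
|S1∩S2|: x∈[4,8], y∈[2,7] → 4·5 = 20.
|S1 ∪ S2| = 69 − 20 = 49.00.

49.00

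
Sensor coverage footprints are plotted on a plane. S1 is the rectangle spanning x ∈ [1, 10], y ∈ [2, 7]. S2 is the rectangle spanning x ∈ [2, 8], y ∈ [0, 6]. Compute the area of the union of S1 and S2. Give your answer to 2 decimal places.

By inclusion–exclusion:
Individual areas: |S1| = 45, |S2| = 36.
|S1∩S2|: x∈[2,8], y∈[2,6] → 6·4 = 24.
|S1 ∪ S2| = 81 − 24 = 57.00.

57.00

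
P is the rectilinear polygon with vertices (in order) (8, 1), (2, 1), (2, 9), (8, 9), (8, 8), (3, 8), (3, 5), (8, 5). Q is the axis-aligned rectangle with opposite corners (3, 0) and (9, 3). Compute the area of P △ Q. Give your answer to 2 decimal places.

31.00

|P| = 33, |Q| = 18, |P∩Q| = 10.
|P △ Q| = |P| + |Q| − 2·|P∩Q| = 33 + 18 − 20 = 31.00.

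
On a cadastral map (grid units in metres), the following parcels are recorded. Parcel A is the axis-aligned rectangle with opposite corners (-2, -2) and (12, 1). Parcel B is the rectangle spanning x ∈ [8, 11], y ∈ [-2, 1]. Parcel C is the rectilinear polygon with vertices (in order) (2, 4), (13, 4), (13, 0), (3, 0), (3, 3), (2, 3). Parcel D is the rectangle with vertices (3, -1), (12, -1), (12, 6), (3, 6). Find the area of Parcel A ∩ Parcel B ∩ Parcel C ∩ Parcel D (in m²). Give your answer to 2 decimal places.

3.00

The intersection is the polygon with vertices (8,0), (8,1), (11,1), (11,0).
By the shoelace formula its area is 3.00.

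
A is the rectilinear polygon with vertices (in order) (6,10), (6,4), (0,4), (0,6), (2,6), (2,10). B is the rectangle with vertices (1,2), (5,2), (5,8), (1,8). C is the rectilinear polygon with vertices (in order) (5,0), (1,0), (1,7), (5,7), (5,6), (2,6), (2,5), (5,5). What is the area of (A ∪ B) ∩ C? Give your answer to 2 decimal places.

17.00

|A ∪ B| = 38.
|(A ∪ B) ∩ C| = 17.00.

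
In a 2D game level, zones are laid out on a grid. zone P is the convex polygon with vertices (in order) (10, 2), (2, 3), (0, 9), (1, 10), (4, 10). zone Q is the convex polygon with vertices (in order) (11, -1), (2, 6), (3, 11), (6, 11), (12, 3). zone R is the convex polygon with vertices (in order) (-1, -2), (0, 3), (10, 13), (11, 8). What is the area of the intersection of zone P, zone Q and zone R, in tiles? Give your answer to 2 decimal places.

The intersection is the polygon with vertices (2.562,5.562), (5.286,8.286), (7.615,5.179), (5.414,3.345).
By the shoelace formula its area is 12.46.

12.46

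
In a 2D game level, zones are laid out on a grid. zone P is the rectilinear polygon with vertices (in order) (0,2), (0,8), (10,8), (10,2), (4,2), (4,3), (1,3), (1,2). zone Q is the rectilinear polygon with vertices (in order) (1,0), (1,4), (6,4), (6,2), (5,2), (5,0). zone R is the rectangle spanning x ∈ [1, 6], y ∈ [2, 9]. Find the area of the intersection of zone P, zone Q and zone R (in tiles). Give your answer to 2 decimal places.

7.00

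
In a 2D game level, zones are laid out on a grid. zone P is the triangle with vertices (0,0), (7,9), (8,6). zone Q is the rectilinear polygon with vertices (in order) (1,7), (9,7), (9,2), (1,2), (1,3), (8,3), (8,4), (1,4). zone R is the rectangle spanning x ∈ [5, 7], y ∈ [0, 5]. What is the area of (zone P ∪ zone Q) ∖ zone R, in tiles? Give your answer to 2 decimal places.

|zone P ∪ zone Q| = 38.2778.
|(zone P ∪ zone Q) ∩ zone R| = 4.0417.
|(zone P ∪ zone Q) ∖ zone R| = 38.2778 − 4.0417 = 34.24.

34.24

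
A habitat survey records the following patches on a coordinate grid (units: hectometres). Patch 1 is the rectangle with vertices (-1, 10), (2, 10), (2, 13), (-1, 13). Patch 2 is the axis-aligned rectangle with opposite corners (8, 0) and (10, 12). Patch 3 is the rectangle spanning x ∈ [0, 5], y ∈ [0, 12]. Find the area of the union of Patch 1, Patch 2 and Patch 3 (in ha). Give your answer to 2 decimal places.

By inclusion–exclusion:
Individual areas: |Patch 1| = 9, |Patch 2| = 24, |Patch 3| = 60.
|Patch 1∩Patch 2| = 0 (no overlap).
|Patch 1∩Patch 3|: x∈[0,2], y∈[10,12] → 2·2 = 4.
|Patch 2∩Patch 3| = 0 (no overlap).
|Patch 1∩Patch 2∩Patch 3| = 0.
|Patch 1 ∪ Patch 2 ∪ Patch 3| = 93 − 4 + 0 = 89.00.

89.00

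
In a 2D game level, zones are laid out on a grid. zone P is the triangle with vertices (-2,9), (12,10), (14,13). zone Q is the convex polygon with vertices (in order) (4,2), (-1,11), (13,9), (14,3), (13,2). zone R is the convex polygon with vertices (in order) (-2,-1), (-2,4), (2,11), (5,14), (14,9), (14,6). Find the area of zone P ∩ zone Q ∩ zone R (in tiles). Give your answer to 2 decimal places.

3.98

The intersection is the polygon with vertices (3.454,10.364), (8,9.714), (0.979,9.213), (1.333,9.833).
By the shoelace formula its area is 3.98.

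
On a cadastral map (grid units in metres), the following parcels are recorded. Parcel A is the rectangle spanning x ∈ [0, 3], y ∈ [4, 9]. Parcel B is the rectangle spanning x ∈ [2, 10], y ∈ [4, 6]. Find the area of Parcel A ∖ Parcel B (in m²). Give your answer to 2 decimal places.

|Parcel A∩Parcel B|: x∈[2,3], y∈[4,6] → 1·2 = 2.
|Parcel A| = 15.
|Parcel A ∖ Parcel B| = |Parcel A| − |Parcel A∩Parcel B| = 15 − 2 = 13.00.

13.00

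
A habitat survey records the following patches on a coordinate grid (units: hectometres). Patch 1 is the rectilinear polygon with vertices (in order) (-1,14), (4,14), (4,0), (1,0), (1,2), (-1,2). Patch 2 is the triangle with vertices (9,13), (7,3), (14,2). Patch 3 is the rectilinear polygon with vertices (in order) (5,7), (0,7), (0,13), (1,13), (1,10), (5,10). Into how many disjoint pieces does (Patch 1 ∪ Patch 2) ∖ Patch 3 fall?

2

(Patch 1 ∪ Patch 2) ∖ Patch 3 splits into 2 disjoint pieces (area 51, area 36).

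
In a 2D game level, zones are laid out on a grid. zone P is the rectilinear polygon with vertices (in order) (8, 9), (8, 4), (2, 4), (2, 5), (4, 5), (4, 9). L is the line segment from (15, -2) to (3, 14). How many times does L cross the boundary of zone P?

2

The segment meets the boundary at (6.75,9), (8,7.333).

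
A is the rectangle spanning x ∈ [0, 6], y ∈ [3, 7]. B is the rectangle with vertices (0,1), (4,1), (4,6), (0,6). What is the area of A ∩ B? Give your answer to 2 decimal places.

|A∩B|: x∈[0,4], y∈[3,6] → 4·3 = 12.

12.00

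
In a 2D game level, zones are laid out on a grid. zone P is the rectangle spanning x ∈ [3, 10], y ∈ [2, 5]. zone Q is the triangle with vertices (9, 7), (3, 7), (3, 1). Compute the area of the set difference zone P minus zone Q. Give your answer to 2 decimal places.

13.50

|zone P| = 21, |zone P∩zone Q| = 7.5.
|zone P ∖ zone Q| = |zone P| − |zone P∩zone Q| = 21 − 7.5 = 13.50.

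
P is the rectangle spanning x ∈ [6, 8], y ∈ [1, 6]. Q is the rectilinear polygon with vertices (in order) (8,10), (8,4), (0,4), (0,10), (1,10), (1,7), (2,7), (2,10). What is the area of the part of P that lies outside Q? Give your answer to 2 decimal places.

6.00

|P| = 10, |P∩Q| = 4.
|P ∖ Q| = |P| − |P∩Q| = 10 − 4 = 6.00.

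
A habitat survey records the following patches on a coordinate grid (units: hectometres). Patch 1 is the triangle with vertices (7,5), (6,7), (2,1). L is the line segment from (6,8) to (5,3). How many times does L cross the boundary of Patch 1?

2

The segment meets the boundary at (5.095,3.476), (5.714,6.571).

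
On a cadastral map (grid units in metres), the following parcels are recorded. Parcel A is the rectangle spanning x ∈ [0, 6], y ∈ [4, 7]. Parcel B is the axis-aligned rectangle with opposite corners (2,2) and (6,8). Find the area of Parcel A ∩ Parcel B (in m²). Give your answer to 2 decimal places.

|Parcel A∩Parcel B|: x∈[2,6], y∈[4,7] → 4·3 = 12.

12.00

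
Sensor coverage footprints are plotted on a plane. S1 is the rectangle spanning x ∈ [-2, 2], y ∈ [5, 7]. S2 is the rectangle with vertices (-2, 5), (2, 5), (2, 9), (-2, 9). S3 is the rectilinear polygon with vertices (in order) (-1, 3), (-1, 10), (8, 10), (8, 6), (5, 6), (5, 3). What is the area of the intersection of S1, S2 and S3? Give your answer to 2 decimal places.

6.00

The intersection is the polygon with vertices (-1,5), (-1,7), (2,7), (2,5).
By the shoelace formula its area is 6.00.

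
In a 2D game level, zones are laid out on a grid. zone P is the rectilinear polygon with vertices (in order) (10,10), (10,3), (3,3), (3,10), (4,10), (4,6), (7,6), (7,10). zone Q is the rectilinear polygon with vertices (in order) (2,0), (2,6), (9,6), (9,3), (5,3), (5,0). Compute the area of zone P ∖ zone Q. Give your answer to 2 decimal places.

19.00

|zone P| = 37, |zone P∩zone Q| = 18.
|zone P ∖ zone Q| = |zone P| − |zone P∩zone Q| = 37 − 18 = 19.00.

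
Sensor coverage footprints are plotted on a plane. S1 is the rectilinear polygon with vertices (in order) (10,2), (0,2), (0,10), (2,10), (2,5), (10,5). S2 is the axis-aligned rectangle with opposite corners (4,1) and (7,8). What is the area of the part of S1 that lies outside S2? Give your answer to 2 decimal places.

|S1| = 40, |S1∩S2| = 9.
|S1 ∖ S2| = |S1| − |S1∩S2| = 40 − 9 = 31.00.

31.00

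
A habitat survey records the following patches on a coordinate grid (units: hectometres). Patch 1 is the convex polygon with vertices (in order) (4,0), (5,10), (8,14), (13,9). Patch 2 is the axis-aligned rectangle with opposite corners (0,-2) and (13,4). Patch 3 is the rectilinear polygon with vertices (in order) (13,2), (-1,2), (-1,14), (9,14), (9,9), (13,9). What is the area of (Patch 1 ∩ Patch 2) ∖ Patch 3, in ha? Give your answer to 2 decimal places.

|Patch 1 ∩ Patch 2| = 7.2.
|(Patch 1 ∩ Patch 2) ∩ Patch 3| = 5.4.
|(Patch 1 ∩ Patch 2) ∖ Patch 3| = 7.2 − 5.4 = 1.80.

1.80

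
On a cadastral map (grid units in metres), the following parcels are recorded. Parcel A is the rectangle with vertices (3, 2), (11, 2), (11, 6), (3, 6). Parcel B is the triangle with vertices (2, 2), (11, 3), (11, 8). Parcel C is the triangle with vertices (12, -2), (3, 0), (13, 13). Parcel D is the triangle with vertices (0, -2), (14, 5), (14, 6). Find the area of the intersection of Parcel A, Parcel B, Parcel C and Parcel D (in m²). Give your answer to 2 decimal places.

The intersection is the polygon with vertices (11,3.5), (9.714,2.857), (8.207,2.69), (11,4.286).
By the shoelace formula its area is 1.47.

1.47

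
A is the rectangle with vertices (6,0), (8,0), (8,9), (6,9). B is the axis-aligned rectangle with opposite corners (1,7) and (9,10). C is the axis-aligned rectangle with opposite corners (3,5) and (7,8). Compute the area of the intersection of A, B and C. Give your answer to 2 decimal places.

The intersection is the polygon with vertices (6,7), (6,8), (7,8), (7,7).
By the shoelace formula its area is 1.00.

1.00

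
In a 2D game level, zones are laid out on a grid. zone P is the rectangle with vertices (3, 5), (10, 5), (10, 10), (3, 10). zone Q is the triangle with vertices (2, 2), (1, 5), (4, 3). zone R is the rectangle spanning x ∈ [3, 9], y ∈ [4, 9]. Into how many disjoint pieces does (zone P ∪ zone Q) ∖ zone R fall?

(zone P ∪ zone Q) ∖ zone R splits into 2 disjoint pieces (area 11, area 3.5).

2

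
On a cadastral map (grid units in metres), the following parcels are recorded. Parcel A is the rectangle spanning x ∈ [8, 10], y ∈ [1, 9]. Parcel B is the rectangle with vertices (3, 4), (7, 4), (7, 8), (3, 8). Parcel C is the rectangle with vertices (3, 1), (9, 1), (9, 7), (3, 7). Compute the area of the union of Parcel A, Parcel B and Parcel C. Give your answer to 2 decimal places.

By inclusion–exclusion:
Individual areas: |Parcel A| = 16, |Parcel B| = 16, |Parcel C| = 36.
|Parcel A∩Parcel B| = 0 (no overlap).
|Parcel A∩Parcel C|: x∈[8,9], y∈[1,7] → 1·6 = 6.
|Parcel B∩Parcel C|: x∈[3,7], y∈[4,7] → 4·3 = 12.
|Parcel A∩Parcel B∩Parcel C| = 0.
|Parcel A ∪ Parcel B ∪ Parcel C| = 68 − 18 + 0 = 50.00.

50.00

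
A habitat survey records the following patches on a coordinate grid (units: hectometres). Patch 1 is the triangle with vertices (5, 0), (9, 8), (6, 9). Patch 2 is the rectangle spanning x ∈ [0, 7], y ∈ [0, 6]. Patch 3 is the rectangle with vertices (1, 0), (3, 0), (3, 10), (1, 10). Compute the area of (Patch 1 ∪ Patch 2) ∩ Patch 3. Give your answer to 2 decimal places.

The region (Patch 1 ∪ Patch 2) ∩ Patch 3 is the polygon with vertices (1,0), (1,6), (3,6), (3,0).
By the shoelace formula its area is 12.00.

12.00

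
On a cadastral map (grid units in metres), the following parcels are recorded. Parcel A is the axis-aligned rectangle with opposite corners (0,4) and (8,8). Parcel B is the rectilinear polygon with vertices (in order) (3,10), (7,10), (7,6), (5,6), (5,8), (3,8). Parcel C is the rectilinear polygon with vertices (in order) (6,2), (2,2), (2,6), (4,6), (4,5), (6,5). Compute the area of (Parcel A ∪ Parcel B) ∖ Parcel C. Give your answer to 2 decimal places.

|Parcel A ∪ Parcel B| = 40.
|(Parcel A ∪ Parcel B) ∩ Parcel C| = 6.
|(Parcel A ∪ Parcel B) ∖ Parcel C| = 40 − 6 = 34.00.

34.00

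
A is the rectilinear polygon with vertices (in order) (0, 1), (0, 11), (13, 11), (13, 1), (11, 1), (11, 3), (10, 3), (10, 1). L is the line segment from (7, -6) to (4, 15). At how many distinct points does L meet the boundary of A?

2

The segment meets the boundary at (4.571,11), (6,1).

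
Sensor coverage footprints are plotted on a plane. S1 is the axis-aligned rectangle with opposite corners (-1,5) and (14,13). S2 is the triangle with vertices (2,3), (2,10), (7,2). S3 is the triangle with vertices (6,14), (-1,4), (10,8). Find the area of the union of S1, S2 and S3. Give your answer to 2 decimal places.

By inclusion–exclusion:
Individual areas: |S1| = 120, |S2| = 17.5, |S3| = 41.
|S1∩S2| = 7.8125.
|S1∩S3| = 39.2917.
|S2∩S3| = 5.6512.
|S1∩S2∩S3| = 5.6512.
|S1 ∪ S2 ∪ S3| = 178.5 − 52.7554 + 5.6512 = 131.40.

131.40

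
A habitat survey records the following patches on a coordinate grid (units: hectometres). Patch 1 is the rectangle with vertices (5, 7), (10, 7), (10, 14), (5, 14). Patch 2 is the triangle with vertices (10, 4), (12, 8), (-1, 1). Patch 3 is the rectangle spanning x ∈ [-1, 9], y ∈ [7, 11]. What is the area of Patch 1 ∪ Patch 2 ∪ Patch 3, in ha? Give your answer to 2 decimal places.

78.00

By inclusion–exclusion:
Individual areas: |Patch 1| = 35, |Patch 2| = 19, |Patch 3| = 40.
|Patch 1∩Patch 2| = 0.
|Patch 1∩Patch 3|: x∈[5,9], y∈[7,11] → 4·4 = 16.
|Patch 2∩Patch 3| = 0.
|Patch 1∩Patch 2∩Patch 3| = 0.
|Patch 1 ∪ Patch 2 ∪ Patch 3| = 94 − 16 + 0 = 78.00.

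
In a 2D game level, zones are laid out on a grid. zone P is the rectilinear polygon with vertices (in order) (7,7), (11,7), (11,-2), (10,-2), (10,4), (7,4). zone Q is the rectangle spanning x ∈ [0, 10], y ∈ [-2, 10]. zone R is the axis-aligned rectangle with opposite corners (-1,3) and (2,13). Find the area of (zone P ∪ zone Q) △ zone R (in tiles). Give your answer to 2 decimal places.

131.00

|zone P ∪ zone Q| = 129.
|(zone P ∪ zone Q) ∩ zone R| = 14.
|(zone P ∪ zone Q) △ zone R| = 129 + 30 − 28 = 131.00.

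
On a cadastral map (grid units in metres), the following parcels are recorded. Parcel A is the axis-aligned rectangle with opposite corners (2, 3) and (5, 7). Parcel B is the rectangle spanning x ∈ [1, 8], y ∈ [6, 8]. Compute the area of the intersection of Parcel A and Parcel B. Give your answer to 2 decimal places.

3.00

|Parcel A∩Parcel B|: x∈[2,5], y∈[6,7] → 3·1 = 3.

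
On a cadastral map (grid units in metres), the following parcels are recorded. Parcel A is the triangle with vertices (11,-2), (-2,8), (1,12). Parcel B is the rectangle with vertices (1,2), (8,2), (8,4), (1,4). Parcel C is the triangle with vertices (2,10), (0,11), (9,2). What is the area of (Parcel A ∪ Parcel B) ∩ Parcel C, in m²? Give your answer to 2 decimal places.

|Parcel A ∪ Parcel B| = 49.1571.
|(Parcel A ∪ Parcel B) ∩ Parcel C| = 3.67.

3.67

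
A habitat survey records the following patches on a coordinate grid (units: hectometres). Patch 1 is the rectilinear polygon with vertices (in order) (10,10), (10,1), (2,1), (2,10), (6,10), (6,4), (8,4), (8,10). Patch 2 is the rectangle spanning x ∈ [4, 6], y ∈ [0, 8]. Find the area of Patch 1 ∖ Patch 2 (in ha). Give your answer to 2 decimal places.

|Patch 1| = 60, |Patch 1∩Patch 2| = 14.
|Patch 1 ∖ Patch 2| = |Patch 1| − |Patch 1∩Patch 2| = 60 − 14 = 46.00.

46.00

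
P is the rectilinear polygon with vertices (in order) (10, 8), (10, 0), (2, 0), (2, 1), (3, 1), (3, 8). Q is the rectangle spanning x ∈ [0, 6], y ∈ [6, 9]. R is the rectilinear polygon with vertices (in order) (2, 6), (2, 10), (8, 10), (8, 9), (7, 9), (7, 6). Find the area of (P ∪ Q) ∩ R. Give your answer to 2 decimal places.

14.00

The region (P ∪ Q) ∩ R is the polygon with vertices (2,6), (2,9), (6,9), (6,8), (7,8), (7,6), (3,6).
By the shoelace formula its area is 14.00.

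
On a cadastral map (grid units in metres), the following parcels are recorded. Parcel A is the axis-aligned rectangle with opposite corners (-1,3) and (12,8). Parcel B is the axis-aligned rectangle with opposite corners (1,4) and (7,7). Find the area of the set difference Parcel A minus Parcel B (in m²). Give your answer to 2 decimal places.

|Parcel A∩Parcel B|: x∈[1,7], y∈[4,7] → 6·3 = 18.
|Parcel A| = 65.
|Parcel A ∖ Parcel B| = |Parcel A| − |Parcel A∩Parcel B| = 65 − 18 = 47.00.

47.00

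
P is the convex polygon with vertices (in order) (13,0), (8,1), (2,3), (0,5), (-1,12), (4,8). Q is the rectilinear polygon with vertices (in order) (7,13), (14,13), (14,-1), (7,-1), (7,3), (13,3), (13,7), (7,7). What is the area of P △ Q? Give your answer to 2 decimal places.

110.46

|P| = 55, |Q| = 74, |P∩Q| = 9.2708.
|P △ Q| = |P| + |Q| − 2·|P∩Q| = 55 + 74 − 18.5417 = 110.46.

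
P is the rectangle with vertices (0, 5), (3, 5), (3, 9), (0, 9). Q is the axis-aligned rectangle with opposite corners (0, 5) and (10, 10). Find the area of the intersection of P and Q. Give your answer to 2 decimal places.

12.00

|P∩Q|: x∈[0,3], y∈[5,9] → 3·4 = 12.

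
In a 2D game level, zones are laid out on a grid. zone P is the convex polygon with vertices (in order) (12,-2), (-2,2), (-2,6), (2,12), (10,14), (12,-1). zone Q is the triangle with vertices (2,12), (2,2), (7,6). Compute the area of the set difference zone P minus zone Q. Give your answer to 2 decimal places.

128.00

|zone P| = 153, |zone P∩zone Q| = 25.
|zone P ∖ zone Q| = |zone P| − |zone P∩zone Q| = 153 − 25 = 128.00.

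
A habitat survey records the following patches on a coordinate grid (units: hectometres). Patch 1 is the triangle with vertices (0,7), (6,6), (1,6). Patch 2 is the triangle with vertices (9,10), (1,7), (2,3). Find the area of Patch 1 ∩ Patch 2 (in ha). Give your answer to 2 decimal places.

1.89

The intersection is the polygon with vertices (5.143,6.143), (5,6), (1.25,6), (1.044,6.826).
By the shoelace formula its area is 1.89.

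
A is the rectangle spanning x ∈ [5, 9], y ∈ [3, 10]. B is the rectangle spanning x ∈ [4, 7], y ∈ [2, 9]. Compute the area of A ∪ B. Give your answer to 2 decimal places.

37.00

By inclusion–exclusion:
Individual areas: |A| = 28, |B| = 21.
|A∩B|: x∈[5,7], y∈[3,9] → 2·6 = 12.
|A ∪ B| = 49 − 12 = 37.00.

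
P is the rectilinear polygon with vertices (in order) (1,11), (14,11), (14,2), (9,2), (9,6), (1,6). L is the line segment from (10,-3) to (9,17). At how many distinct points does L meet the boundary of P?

2

The segment meets the boundary at (9.3,11), (9.75,2).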